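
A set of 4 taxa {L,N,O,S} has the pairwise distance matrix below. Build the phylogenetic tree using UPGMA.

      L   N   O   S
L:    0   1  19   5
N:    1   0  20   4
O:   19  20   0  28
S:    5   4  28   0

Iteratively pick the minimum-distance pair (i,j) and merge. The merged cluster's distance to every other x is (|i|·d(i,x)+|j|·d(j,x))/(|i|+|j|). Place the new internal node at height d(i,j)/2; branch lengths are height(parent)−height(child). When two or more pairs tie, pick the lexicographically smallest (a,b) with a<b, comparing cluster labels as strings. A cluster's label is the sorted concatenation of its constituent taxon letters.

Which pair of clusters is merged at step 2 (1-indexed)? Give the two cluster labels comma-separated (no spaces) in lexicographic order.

LN,S

iteration 1: select L,N (d=1); attach at lengths (1/2, 1/2); label the merged cluster LN
  updated: d(LN,O)=39/2, d(LN,S)=9/2
iteration 2: select LN,S (d=9/2); attach at lengths (7/4, 9/4); label the merged cluster LNS
  updated: d(LNS,O)=67/3
iteration 3: select LNS,O (d=67/3); attach at lengths (107/12, 67/6); label the merged cluster LNOS
final tree: (((L:1/2,N:1/2):7/4,S:9/4):107/12,O:67/6)
total length: 301/12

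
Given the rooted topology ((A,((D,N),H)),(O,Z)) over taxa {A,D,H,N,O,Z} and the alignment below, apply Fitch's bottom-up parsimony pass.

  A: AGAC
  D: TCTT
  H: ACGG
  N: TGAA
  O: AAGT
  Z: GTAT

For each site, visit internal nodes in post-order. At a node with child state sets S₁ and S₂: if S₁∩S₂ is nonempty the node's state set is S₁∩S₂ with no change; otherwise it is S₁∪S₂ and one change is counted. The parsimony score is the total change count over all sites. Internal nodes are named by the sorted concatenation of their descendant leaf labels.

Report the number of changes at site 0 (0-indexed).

site 0, node DN: D={T} ∩ N={T} → {T} (+0)
site 0, node DHN: DN={T} ∪ H={A} → {A,T} (+1)
site 0, node ADHN: A={A} ∩ DHN={A,T} → {A} (+0)
site 0, node OZ: O={A} ∪ Z={G} → {A,G} (+1)
site 0, node ADHNOZ: ADHN={A} ∩ OZ={A,G} → {A} (+0)
site 1, node DN: D={C} ∪ N={G} → {C,G} (+1)
site 1, node DHN: DN={C,G} ∩ H={C} → {C} (+0)
site 1, node ADHN: A={G} ∪ DHN={C} → {C,G} (+1)
site 1, node OZ: O={A} ∪ Z={T} → {A,T} (+1)
site 1, node ADHNOZ: ADHN={C,G} ∪ OZ={A,T} → {A,C,G,T} (+1)
site 2, node DN: D={T} ∪ N={A} → {A,T} (+1)
site 2, node DHN: DN={A,T} ∪ H={G} → {A,G,T} (+1)
site 2, node ADHN: A={A} ∩ DHN={A,G,T} → {A} (+0)
site 2, node OZ: O={G} ∪ Z={A} → {A,G} (+1)
site 2, node ADHNOZ: ADHN={A} ∩ OZ={A,G} → {A} (+0)
site 3, node DN: D={T} ∪ N={A} → {A,T} (+1)
site 3, node DHN: DN={A,T} ∪ H={G} → {A,G,T} (+1)
site 3, node ADHN: A={C} ∪ DHN={A,G,T} → {A,C,G,T} (+1)
site 3, node OZ: O={T} ∩ Z={T} → {T} (+0)
site 3, node ADHNOZ: ADHN={A,C,G,T} ∩ OZ={T} → {T} (+0)
per-site changes: [2, 4, 3, 3]; total = 12

2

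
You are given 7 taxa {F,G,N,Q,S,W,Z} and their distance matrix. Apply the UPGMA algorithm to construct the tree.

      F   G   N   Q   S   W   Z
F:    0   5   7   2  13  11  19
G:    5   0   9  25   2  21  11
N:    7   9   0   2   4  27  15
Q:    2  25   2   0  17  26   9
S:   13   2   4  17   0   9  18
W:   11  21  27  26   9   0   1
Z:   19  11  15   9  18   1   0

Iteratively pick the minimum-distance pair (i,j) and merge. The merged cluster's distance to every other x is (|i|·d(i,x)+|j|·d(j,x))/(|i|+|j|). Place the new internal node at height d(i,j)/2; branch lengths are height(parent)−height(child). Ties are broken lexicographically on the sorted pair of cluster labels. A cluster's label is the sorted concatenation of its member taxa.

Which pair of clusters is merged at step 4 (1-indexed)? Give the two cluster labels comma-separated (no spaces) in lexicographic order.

step 1: merge (W,Z) at d=1; branch lengths W→1/2, Z→1/2; new cluster WZ
  updated: d(F,WZ)=15, d(G,WZ)=16, d(N,WZ)=21, d(Q,WZ)=35/2, d(S,WZ)=27/2
step 2: merge (F,Q) at d=2; branch lengths F→1, Q→1; new cluster FQ
  updated: d(FQ,G)=15, d(FQ,N)=9/2, d(FQ,S)=15, d(FQ,WZ)=65/4
step 3: merge (G,S) at d=2; branch lengths G→1, S→1; new cluster GS
  updated: d(FQ,GS)=15, d(GS,N)=13/2, d(GS,WZ)=59/4
step 4: merge (FQ,N) at d=9/2; branch lengths FQ→5/4, N→9/4; new cluster FNQ
  updated: d(FNQ,GS)=73/6, d(FNQ,WZ)=107/6
step 5: merge (FNQ,GS) at d=73/6; branch lengths FNQ→23/6, GS→61/12; new cluster FGNQS
  updated: d(FGNQS,WZ)=83/5
step 6: merge (FGNQS,WZ) at d=83/5; branch lengths FGNQS→133/60, WZ→39/5; new cluster FGNQSWZ
final tree: ((((F:1,Q:1):5/4,N:9/4):23/6,(G:1,S:1):61/12):133/60,(W:1/2,Z:1/2):39/5)
total length: 823/30

FQ,N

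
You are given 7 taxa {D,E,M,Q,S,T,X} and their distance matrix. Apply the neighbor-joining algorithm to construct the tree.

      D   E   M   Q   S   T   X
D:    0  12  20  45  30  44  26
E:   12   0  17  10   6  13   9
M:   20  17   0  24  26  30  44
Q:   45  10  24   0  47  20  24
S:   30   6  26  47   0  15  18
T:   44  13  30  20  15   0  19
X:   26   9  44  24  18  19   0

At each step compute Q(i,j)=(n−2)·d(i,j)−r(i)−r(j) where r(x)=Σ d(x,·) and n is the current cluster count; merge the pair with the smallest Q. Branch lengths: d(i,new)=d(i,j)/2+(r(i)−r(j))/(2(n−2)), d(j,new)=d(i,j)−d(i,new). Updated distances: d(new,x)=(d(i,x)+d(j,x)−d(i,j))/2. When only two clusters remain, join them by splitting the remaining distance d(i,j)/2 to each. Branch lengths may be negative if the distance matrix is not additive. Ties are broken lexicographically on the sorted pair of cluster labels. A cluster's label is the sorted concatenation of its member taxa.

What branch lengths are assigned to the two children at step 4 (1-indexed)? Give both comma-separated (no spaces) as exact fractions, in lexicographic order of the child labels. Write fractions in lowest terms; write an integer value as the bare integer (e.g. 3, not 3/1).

iteration 1: select D,M (d=20, Q=-238); attach at lengths (58/5, 42/5); label the merged cluster DM
  updated: d(DM,E)=9/2, d(DM,Q)=49/2, d(DM,S)=18, d(DM,T)=27, d(DM,X)=25
iteration 2: select Q,T (d=20, Q=-279/2); attach at lengths (223/16, 97/16); label the merged cluster QT
  updated: d(DM,QT)=63/4, d(E,QT)=3/2, d(QT,S)=21, d(QT,X)=23/2
iteration 3: select QT,X (d=23/2, Q=-315/4); attach at lengths (83/24, 193/24); label the merged cluster QTX
  updated: d(DM,QTX)=117/8, d(E,QTX)=-1/2, d(QTX,S)=55/4
iteration 4: select DM,S (d=18, Q=-311/8); attach at lengths (283/32, 293/32); label the merged cluster DMS
  updated: d(DMS,E)=-15/4, d(DMS,QTX)=83/16
iteration 5: select DMS,E (d=-15/4, Q=-15/16); attach at lengths (31/32, -151/32); label the merged cluster DEMS
  updated: d(DEMS,QTX)=135/32
iteration 6: select DEMS,QTX (d=135/32); attach at lengths (135/64, 135/64); label the merged cluster DEMQSTX
final tree: ((((D:58/5,M:42/5):283/32,S:293/32):31/32,E:-151/32):135/64,((Q:223/16,T:97/16):83/24,X:193/24):135/64)
total length: 2239/32

283/32,293/32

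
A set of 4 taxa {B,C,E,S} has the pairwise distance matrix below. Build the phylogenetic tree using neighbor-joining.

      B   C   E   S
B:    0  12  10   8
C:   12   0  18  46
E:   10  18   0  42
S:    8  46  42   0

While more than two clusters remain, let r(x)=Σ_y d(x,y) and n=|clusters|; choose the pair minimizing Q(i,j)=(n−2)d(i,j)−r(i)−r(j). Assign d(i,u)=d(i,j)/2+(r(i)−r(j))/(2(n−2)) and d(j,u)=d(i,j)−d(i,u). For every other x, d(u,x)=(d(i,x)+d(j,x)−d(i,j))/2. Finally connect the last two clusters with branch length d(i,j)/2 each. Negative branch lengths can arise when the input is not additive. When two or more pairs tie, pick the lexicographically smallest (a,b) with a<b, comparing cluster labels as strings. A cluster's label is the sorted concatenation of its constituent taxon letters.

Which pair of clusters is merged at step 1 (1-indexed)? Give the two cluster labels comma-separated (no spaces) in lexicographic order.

B,S

iteration 1: select B,S (d=8, Q=-110); attach at lengths (-25/2, 41/2); label the merged cluster BS
  updated: d(BS,C)=25, d(BS,E)=22
iteration 2: select BS,C (d=25, Q=-65); attach at lengths (29/2, 21/2); label the merged cluster BCS
  updated: d(BCS,E)=15/2
iteration 3: select BCS,E (d=15/2); attach at lengths (15/4, 15/4); label the merged cluster BCES
final tree: (((B:-25/2,S:41/2):29/2,C:21/2):15/4,E:15/4)
total length: 81/2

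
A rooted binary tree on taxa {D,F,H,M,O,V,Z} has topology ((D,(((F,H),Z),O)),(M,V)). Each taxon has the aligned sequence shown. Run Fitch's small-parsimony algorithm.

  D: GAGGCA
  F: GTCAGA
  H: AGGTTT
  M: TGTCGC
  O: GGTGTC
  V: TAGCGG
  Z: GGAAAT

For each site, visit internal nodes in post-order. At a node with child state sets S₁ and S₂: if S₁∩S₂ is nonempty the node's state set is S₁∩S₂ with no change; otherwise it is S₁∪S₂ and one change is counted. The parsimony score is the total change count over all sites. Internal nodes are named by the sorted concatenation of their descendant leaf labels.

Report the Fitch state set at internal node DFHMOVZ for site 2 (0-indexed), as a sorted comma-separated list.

G

site 0, node FH: F={G} ∪ H={A} → {A,G} (+1)
site 0, node FHZ: FH={A,G} ∩ Z={G} → {G} (+0)
site 0, node FHOZ: FHZ={G} ∩ O={G} → {G} (+0)
site 0, node DFHOZ: D={G} ∩ FHOZ={G} → {G} (+0)
site 0, node MV: M={T} ∩ V={T} → {T} (+0)
site 0, node DFHMOVZ: DFHOZ={G} ∪ MV={T} → {G,T} (+1)
site 1, node FH: F={T} ∪ H={G} → {G,T} (+1)
site 1, node FHZ: FH={G,T} ∩ Z={G} → {G} (+0)
site 1, node FHOZ: FHZ={G} ∩ O={G} → {G} (+0)
site 1, node DFHOZ: D={A} ∪ FHOZ={G} → {A,G} (+1)
site 1, node MV: M={G} ∪ V={A} → {A,G} (+1)
site 1, node DFHMOVZ: DFHOZ={A,G} ∩ MV={A,G} → {A,G} (+0)
site 2, node FH: F={C} ∪ H={G} → {C,G} (+1)
site 2, node FHZ: FH={C,G} ∪ Z={A} → {A,C,G} (+1)
site 2, node FHOZ: FHZ={A,C,G} ∪ O={T} → {A,C,G,T} (+1)
site 2, node DFHOZ: D={G} ∩ FHOZ={A,C,G,T} → {G} (+0)
site 2, node MV: M={T} ∪ V={G} → {G,T} (+1)
site 2, node DFHMOVZ: DFHOZ={G} ∩ MV={G,T} → {G} (+0)
site 3, node FH: F={A} ∪ H={T} → {A,T} (+1)
site 3, node FHZ: FH={A,T} ∩ Z={A} → {A} (+0)
site 3, node FHOZ: FHZ={A} ∪ O={G} → {A,G} (+1)
site 3, node DFHOZ: D={G} ∩ FHOZ={A,G} → {G} (+0)
site 3, node MV: M={C} ∩ V={C} → {C} (+0)
site 3, node DFHMOVZ: DFHOZ={G} ∪ MV={C} → {C,G} (+1)
site 4, node FH: F={G} ∪ H={T} → {G,T} (+1)
site 4, node FHZ: FH={G,T} ∪ Z={A} → {A,G,T} (+1)
site 4, node FHOZ: FHZ={A,G,T} ∩ O={T} → {T} (+0)
site 4, node DFHOZ: D={C} ∪ FHOZ={T} → {C,T} (+1)
site 4, node MV: M={G} ∩ V={G} → {G} (+0)
site 4, node DFHMOVZ: DFHOZ={C,T} ∪ MV={G} → {C,G,T} (+1)
site 5, node FH: F={A} ∪ H={T} → {A,T} (+1)
site 5, node FHZ: FH={A,T} ∩ Z={T} → {T} (+0)
site 5, node FHOZ: FHZ={T} ∪ O={C} → {C,T} (+1)
site 5, node DFHOZ: D={A} ∪ FHOZ={C,T} → {A,C,T} (+1)
site 5, node MV: M={C} ∪ V={G} → {C,G} (+1)
site 5, node DFHMOVZ: DFHOZ={A,C,T} ∩ MV={C,G} → {C} (+0)
per-site changes: [2, 3, 4, 3, 4, 4]; total = 20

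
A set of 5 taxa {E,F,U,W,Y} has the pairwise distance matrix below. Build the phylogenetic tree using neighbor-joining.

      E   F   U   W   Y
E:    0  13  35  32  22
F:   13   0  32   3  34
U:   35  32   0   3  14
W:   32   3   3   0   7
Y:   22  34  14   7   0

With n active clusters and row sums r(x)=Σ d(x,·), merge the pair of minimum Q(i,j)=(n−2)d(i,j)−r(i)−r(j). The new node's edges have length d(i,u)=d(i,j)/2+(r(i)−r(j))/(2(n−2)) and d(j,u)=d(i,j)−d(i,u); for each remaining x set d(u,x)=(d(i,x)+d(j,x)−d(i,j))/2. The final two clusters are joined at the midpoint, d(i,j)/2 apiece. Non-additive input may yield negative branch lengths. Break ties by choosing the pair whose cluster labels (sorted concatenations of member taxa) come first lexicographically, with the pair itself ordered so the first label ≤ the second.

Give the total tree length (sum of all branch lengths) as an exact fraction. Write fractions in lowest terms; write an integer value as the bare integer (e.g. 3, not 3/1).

step 1: merge (E,F) at d=13, Q=-145; branch lengths E→59/6, F→19/6; new cluster EF
  updated: d(EF,U)=27, d(EF,W)=11, d(EF,Y)=43/2
step 2: merge (EF,Y) at d=43/2, Q=-59; branch lengths EF→15, Y→13/2; new cluster EFY
  updated: d(EFY,U)=39/4, d(EFY,W)=-7/4
step 3: merge (EFY,U) at d=39/4, Q=-11; branch lengths EFY→5/2, U→29/4; new cluster EFUY
  updated: d(EFUY,W)=-17/4
step 4: merge (EFUY,W) at d=-17/4; branch lengths EFUY→-17/8, W→-17/8; new cluster EFUWY
final tree: ((((E:59/6,F:19/6):15,Y:13/2):5/2,U:29/4):-17/8,W:-17/8)
total length: 40

40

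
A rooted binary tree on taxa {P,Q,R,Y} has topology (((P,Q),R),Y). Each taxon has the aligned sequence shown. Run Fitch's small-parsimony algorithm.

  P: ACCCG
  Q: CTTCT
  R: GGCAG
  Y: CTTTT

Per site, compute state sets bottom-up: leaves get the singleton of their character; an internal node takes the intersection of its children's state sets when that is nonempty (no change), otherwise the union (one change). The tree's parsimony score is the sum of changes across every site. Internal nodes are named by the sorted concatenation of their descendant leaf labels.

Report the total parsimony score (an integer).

10

PQ@0: {A} ∪ {C} = {A,C} (union, +1)
PQR@0: {A,C} ∪ {G} = {A,C,G} (union, +1)
PQRY@0: {A,C,G} ∩ {C} = {C} (intersection, +0)
PQ@1: {C} ∪ {T} = {C,T} (union, +1)
PQR@1: {C,T} ∪ {G} = {C,G,T} (union, +1)
PQRY@1: {C,G,T} ∩ {T} = {T} (intersection, +0)
PQ@2: {C} ∪ {T} = {C,T} (union, +1)
PQR@2: {C,T} ∩ {C} = {C} (intersection, +0)
PQRY@2: {C} ∪ {T} = {C,T} (union, +1)
PQ@3: {C} ∩ {C} = {C} (intersection, +0)
PQR@3: {C} ∪ {A} = {A,C} (union, +1)
PQRY@3: {A,C} ∪ {T} = {A,C,T} (union, +1)
PQ@4: {G} ∪ {T} = {G,T} (union, +1)
PQR@4: {G,T} ∩ {G} = {G} (intersection, +0)
PQRY@4: {G} ∪ {T} = {G,T} (union, +1)
per-site changes: [2, 2, 2, 2, 2]; total = 10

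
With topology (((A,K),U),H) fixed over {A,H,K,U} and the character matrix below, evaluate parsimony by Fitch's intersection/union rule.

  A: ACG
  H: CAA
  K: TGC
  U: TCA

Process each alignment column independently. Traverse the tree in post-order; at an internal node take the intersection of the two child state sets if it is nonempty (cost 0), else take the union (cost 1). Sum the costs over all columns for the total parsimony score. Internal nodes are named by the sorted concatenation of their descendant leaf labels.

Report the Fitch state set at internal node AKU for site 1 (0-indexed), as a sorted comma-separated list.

AK@0: {A} ∪ {T} = {A,T} (union, +1)
AKU@0: {A,T} ∩ {T} = {T} (intersection, +0)
AHKU@0: {T} ∪ {C} = {C,T} (union, +1)
AK@1: {C} ∪ {G} = {C,G} (union, +1)
AKU@1: {C,G} ∩ {C} = {C} (intersection, +0)
AHKU@1: {C} ∪ {A} = {A,C} (union, +1)
AK@2: {G} ∪ {C} = {C,G} (union, +1)
AKU@2: {C,G} ∪ {A} = {A,C,G} (union, +1)
AHKU@2: {A,C,G} ∩ {A} = {A} (intersection, +0)
per-site changes: [2, 2, 2]; total = 6

C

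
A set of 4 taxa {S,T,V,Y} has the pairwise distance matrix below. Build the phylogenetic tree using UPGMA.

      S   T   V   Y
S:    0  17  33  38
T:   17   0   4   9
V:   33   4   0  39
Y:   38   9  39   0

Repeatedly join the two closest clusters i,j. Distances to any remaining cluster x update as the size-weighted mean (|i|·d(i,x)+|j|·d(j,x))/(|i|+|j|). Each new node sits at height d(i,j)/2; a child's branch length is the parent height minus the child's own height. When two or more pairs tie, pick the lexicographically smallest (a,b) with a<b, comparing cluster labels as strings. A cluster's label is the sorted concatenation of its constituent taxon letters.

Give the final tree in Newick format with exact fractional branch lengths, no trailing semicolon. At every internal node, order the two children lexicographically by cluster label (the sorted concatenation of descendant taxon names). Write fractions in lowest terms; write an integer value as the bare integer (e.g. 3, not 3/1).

iteration 1: select T,V (d=4); attach at lengths (2, 2); label the merged cluster TV
  updated: d(S,TV)=25, d(TV,Y)=24
iteration 2: select TV,Y (d=24); attach at lengths (10, 12); label the merged cluster TVY
  updated: d(S,TVY)=88/3
iteration 3: select S,TVY (d=88/3); attach at lengths (44/3, 8/3); label the merged cluster STVY
final tree: (S:44/3,((T:2,V:2):10,Y:12):8/3)
total length: 130/3

(S:44/3,((T:2,V:2):10,Y:12):8/3)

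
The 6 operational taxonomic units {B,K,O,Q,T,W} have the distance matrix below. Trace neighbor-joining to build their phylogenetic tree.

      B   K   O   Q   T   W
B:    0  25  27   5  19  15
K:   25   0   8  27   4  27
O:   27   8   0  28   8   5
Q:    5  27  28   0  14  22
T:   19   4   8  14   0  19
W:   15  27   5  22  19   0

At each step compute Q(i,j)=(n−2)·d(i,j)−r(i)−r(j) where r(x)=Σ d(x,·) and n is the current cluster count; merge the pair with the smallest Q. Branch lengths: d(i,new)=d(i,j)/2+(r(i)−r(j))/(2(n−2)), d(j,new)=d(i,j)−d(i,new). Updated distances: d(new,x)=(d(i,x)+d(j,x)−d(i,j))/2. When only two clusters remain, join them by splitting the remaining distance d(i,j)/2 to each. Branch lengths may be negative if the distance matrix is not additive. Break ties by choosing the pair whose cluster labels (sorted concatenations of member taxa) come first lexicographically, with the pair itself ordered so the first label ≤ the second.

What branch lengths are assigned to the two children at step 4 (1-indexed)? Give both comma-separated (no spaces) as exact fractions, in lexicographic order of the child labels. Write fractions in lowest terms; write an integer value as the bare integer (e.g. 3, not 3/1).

step 1: merge (B,Q) at d=5, Q=-167; branch lengths B→15/8, Q→25/8; new cluster BQ
  updated: d(BQ,K)=47/2, d(BQ,O)=25, d(BQ,T)=14, d(BQ,W)=16
step 2: merge (O,W) at d=5, Q=-98; branch lengths O→-1, W→6; new cluster OW
  updated: d(BQ,OW)=18, d(K,OW)=15, d(OW,T)=11
step 3: merge (BQ,OW) at d=18, Q=-127/2; branch lengths BQ→95/8, OW→49/8; new cluster BOQW
  updated: d(BOQW,K)=41/4, d(BOQW,T)=7/2
step 4: merge (BOQW,K) at d=41/4, Q=-71/4; branch lengths BOQW→39/8, K→43/8; new cluster BKOQW
  updated: d(BKOQW,T)=-11/8
step 5: merge (BKOQW,T) at d=-11/8; branch lengths BKOQW→-11/16, T→-11/16; new cluster BKOQTW
final tree: ((((B:15/8,Q:25/8):95/8,(O:-1,W:6):49/8):39/8,K:43/8):-11/16,T:-11/16)
total length: 295/8

39/8,43/8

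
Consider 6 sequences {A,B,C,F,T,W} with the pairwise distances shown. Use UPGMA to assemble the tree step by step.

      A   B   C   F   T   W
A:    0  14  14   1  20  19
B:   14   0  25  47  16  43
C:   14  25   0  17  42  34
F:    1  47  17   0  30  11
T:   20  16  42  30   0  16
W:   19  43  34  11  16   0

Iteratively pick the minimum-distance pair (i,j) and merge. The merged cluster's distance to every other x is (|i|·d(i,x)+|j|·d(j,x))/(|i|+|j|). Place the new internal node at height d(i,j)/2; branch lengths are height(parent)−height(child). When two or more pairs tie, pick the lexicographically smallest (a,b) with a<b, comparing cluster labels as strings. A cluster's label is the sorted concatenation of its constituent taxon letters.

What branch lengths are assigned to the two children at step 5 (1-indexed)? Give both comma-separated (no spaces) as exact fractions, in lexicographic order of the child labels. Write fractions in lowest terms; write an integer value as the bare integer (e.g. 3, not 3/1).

iteration 1: select A,F (d=1); attach at lengths (1/2, 1/2); label the merged cluster AF
  updated: d(AF,B)=61/2, d(AF,C)=31/2, d(AF,T)=25, d(AF,W)=15
iteration 2: select AF,W (d=15); attach at lengths (7, 15/2); label the merged cluster AFW
  updated: d(AFW,B)=104/3, d(AFW,C)=65/3, d(AFW,T)=22
iteration 3: select B,T (d=16); attach at lengths (8, 8); label the merged cluster BT
  updated: d(AFW,BT)=85/3, d(BT,C)=67/2
iteration 4: select AFW,C (d=65/3); attach at lengths (10/3, 65/6); label the merged cluster ACFW
  updated: d(ACFW,BT)=237/8
iteration 5: select ACFW,BT (d=237/8); attach at lengths (191/48, 109/16); label the merged cluster ABCFTW
final tree: ((((A:1/2,F:1/2):7,W:15/2):10/3,C:65/6):191/48,(B:8,T:8):109/16)
total length: 1355/24

191/48,109/16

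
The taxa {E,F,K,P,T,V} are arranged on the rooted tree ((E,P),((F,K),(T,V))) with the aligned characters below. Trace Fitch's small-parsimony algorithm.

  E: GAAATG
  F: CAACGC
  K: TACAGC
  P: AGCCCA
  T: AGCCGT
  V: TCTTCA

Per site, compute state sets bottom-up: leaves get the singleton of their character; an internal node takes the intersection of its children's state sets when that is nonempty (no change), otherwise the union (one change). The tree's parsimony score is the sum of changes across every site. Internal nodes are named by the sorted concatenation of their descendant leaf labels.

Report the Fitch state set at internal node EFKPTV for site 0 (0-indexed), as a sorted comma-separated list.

A,G,T

EP@0: {G} ∪ {A} = {A,G} (union, +1)
FK@0: {C} ∪ {T} = {C,T} (union, +1)
TV@0: {A} ∪ {T} = {A,T} (union, +1)
FKTV@0: {C,T} ∩ {A,T} = {T} (intersection, +0)
EFKPTV@0: {A,G} ∪ {T} = {A,G,T} (union, +1)
EP@1: {A} ∪ {G} = {A,G} (union, +1)
FK@1: {A} ∩ {A} = {A} (intersection, +0)
TV@1: {G} ∪ {C} = {C,G} (union, +1)
FKTV@1: {A} ∪ {C,G} = {A,C,G} (union, +1)
EFKPTV@1: {A,G} ∩ {A,C,G} = {A,G} (intersection, +0)
EP@2: {A} ∪ {C} = {A,C} (union, +1)
FK@2: {A} ∪ {C} = {A,C} (union, +1)
TV@2: {C} ∪ {T} = {C,T} (union, +1)
FKTV@2: {A,C} ∩ {C,T} = {C} (intersection, +0)
EFKPTV@2: {A,C} ∩ {C} = {C} (intersection, +0)
EP@3: {A} ∪ {C} = {A,C} (union, +1)
FK@3: {C} ∪ {A} = {A,C} (union, +1)
TV@3: {C} ∪ {T} = {C,T} (union, +1)
FKTV@3: {A,C} ∩ {C,T} = {C} (intersection, +0)
EFKPTV@3: {A,C} ∩ {C} = {C} (intersection, +0)
EP@4: {T} ∪ {C} = {C,T} (union, +1)
FK@4: {G} ∩ {G} = {G} (intersection, +0)
TV@4: {G} ∪ {C} = {C,G} (union, +1)
FKTV@4: {G} ∩ {C,G} = {G} (intersection, +0)
EFKPTV@4: {C,T} ∪ {G} = {C,G,T} (union, +1)
EP@5: {G} ∪ {A} = {A,G} (union, +1)
FK@5: {C} ∩ {C} = {C} (intersection, +0)
TV@5: {T} ∪ {A} = {A,T} (union, +1)
FKTV@5: {C} ∪ {A,T} = {A,C,T} (union, +1)
EFKPTV@5: {A,G} ∩ {A,C,T} = {A} (intersection, +0)
per-site changes: [4, 3, 3, 3, 3, 3]; total = 19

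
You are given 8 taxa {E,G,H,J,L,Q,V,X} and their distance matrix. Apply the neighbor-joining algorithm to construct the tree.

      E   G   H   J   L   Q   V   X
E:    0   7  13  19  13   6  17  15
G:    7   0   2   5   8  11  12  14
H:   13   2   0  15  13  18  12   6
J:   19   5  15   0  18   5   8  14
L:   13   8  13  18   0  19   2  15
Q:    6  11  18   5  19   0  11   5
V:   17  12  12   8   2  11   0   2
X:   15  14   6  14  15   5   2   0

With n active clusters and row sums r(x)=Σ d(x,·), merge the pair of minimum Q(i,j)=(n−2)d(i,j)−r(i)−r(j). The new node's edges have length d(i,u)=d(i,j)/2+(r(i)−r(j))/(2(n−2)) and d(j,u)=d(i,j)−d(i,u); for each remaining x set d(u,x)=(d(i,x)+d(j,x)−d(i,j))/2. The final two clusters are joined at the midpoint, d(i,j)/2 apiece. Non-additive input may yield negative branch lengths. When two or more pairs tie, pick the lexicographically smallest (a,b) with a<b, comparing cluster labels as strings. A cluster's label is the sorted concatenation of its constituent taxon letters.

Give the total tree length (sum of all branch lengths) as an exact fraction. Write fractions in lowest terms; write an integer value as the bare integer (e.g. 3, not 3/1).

1031/32

1. join L+V (d=2, Q=-140) ⇒ LV; edges |L|=3, |V|=-1
  updated: d(E,LV)=14, d(G,LV)=9, d(H,LV)=23/2, d(J,LV)=12, d(LV,Q)=14, d(LV,X)=15/2
2. join J+Q (d=5, Q=-104) ⇒ JQ; edges |J|=18/5, |Q|=7/5
  updated: d(E,JQ)=10, d(G,JQ)=11/2, d(H,JQ)=14, d(JQ,LV)=21/2, d(JQ,X)=7
3. join G+H (d=2, Q=-76) ⇒ GH; edges |G|=-1/8, |H|=17/8
  updated: d(E,GH)=9, d(GH,JQ)=35/4, d(GH,LV)=37/4, d(GH,X)=9
4. join LV+X (d=15/2, Q=-229/4) ⇒ LVX; edges |LV|=101/24, |X|=79/24
  updated: d(E,LVX)=43/4, d(GH,LVX)=43/8, d(JQ,LVX)=5
5. join E+GH (d=9, Q=-279/8) ⇒ EGH; edges |E|=197/32, |GH|=91/32
  updated: d(EGH,JQ)=39/8, d(EGH,LVX)=57/16
6. join EGH+JQ (d=39/8, Q=-215/16) ⇒ EGHJQ; edges |EGH|=55/32, |JQ|=101/32
  updated: d(EGHJQ,LVX)=59/32
7. join EGHJQ+LVX (d=59/32) ⇒ EGHJLQVX; edges |EGHJQ|=59/64, |LVX|=59/64
final tree: (((E:197/32,(G:-1/8,H:17/8):91/32):55/32,(J:18/5,Q:7/5):101/32):59/64,((L:3,V:-1):101/24,X:79/24):59/64)
total length: 1031/32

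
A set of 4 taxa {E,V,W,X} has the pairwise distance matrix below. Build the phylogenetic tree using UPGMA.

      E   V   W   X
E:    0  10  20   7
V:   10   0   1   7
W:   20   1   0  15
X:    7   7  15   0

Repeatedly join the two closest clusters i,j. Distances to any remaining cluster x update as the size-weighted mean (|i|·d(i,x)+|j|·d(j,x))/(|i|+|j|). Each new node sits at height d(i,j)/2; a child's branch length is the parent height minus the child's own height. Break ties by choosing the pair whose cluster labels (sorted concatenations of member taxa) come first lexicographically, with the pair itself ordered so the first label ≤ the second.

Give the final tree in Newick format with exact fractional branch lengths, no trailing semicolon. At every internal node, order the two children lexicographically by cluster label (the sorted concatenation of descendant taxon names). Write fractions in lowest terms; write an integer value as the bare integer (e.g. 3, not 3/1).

((E:7/2,X:7/2):3,(V:1/2,W:1/2):6)

iteration 1: select V,W (d=1); attach at lengths (1/2, 1/2); label the merged cluster VW
  updated: d(E,VW)=15, d(VW,X)=11
iteration 2: select E,X (d=7); attach at lengths (7/2, 7/2); label the merged cluster EX
  updated: d(EX,VW)=13
iteration 3: select EX,VW (d=13); attach at lengths (3, 6); label the merged cluster EVWX
final tree: ((E:7/2,X:7/2):3,(V:1/2,W:1/2):6)
total length: 17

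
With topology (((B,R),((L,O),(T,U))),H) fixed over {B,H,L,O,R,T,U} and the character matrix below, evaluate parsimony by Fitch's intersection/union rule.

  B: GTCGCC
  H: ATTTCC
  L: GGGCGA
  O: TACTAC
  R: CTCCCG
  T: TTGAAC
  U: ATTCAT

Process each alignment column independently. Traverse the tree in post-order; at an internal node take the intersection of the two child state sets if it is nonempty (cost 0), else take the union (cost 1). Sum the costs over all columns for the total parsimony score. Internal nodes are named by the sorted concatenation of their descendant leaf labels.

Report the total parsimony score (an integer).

20

[col 0] BR: children B:{G}, R:{C} ∪→ {C,G}; cost 1
[col 0] LO: children L:{G}, O:{T} ∪→ {G,T}; cost 1
[col 0] TU: children T:{T}, U:{A} ∪→ {A,T}; cost 1
[col 0] LOTU: children LO:{G,T}, TU:{A,T} ∩→ {T}; cost 0
[col 0] BLORTU: children BR:{C,G}, LOTU:{T} ∪→ {C,G,T}; cost 1
[col 0] BHLORTU: children BLORTU:{C,G,T}, H:{A} ∪→ {A,C,G,T}; cost 1
[col 1] BR: children B:{T}, R:{T} ∩→ {T}; cost 0
[col 1] LO: children L:{G}, O:{A} ∪→ {A,G}; cost 1
[col 1] TU: children T:{T}, U:{T} ∩→ {T}; cost 0
[col 1] LOTU: children LO:{A,G}, TU:{T} ∪→ {A,G,T}; cost 1
[col 1] BLORTU: children BR:{T}, LOTU:{A,G,T} ∩→ {T}; cost 0
[col 1] BHLORTU: children BLORTU:{T}, H:{T} ∩→ {T}; cost 0
[col 2] BR: children B:{C}, R:{C} ∩→ {C}; cost 0
[col 2] LO: children L:{G}, O:{C} ∪→ {C,G}; cost 1
[col 2] TU: children T:{G}, U:{T} ∪→ {G,T}; cost 1
[col 2] LOTU: children LO:{C,G}, TU:{G,T} ∩→ {G}; cost 0
[col 2] BLORTU: children BR:{C}, LOTU:{G} ∪→ {C,G}; cost 1
[col 2] BHLORTU: children BLORTU:{C,G}, H:{T} ∪→ {C,G,T}; cost 1
[col 3] BR: children B:{G}, R:{C} ∪→ {C,G}; cost 1
[col 3] LO: children L:{C}, O:{T} ∪→ {C,T}; cost 1
[col 3] TU: children T:{A}, U:{C} ∪→ {A,C}; cost 1
[col 3] LOTU: children LO:{C,T}, TU:{A,C} ∩→ {C}; cost 0
[col 3] BLORTU: children BR:{C,G}, LOTU:{C} ∩→ {C}; cost 0
[col 3] BHLORTU: children BLORTU:{C}, H:{T} ∪→ {C,T}; cost 1
[col 4] BR: children B:{C}, R:{C} ∩→ {C}; cost 0
[col 4] LO: children L:{G}, O:{A} ∪→ {A,G}; cost 1
[col 4] TU: children T:{A}, U:{A} ∩→ {A}; cost 0
[col 4] LOTU: children LO:{A,G}, TU:{A} ∩→ {A}; cost 0
[col 4] BLORTU: children BR:{C}, LOTU:{A} ∪→ {A,C}; cost 1
[col 4] BHLORTU: children BLORTU:{A,C}, H:{C} ∩→ {C}; cost 0
[col 5] BR: children B:{C}, R:{G} ∪→ {C,G}; cost 1
[col 5] LO: children L:{A}, O:{C} ∪→ {A,C}; cost 1
[col 5] TU: children T:{C}, U:{T} ∪→ {C,T}; cost 1
[col 5] LOTU: children LO:{A,C}, TU:{C,T} ∩→ {C}; cost 0
[col 5] BLORTU: children BR:{C,G}, LOTU:{C} ∩→ {C}; cost 0
[col 5] BHLORTU: children BLORTU:{C}, H:{C} ∩→ {C}; cost 0
per-site changes: [5, 2, 4, 4, 2, 3]; total = 20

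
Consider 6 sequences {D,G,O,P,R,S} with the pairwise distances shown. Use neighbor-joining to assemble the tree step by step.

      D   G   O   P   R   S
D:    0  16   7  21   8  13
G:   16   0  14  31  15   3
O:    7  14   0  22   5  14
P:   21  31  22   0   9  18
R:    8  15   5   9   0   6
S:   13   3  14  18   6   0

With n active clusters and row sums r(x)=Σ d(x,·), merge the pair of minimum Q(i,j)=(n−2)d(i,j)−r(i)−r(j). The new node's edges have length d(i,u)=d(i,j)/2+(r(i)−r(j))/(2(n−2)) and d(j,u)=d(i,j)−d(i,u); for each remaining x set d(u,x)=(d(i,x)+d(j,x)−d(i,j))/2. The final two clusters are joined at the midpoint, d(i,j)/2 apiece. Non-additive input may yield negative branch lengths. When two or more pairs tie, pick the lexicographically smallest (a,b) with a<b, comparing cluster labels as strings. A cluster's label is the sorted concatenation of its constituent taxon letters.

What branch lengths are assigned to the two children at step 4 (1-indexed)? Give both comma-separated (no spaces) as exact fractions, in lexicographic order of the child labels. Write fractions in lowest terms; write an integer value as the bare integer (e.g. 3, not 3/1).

step 1: merge (G,S) at d=3, Q=-121; branch lengths G→37/8, S→-13/8; new cluster GS
  updated: d(D,GS)=13, d(GS,O)=25/2, d(GS,P)=23, d(GS,R)=9
step 2: merge (P,R) at d=9, Q=-79; branch lengths P→71/6, R→-17/6; new cluster PR
  updated: d(D,PR)=10, d(GS,PR)=23/2, d(O,PR)=9
step 3: merge (D,O) at d=7, Q=-89/2; branch lengths D→31/8, O→25/8; new cluster DO
  updated: d(DO,GS)=37/4, d(DO,PR)=6
step 4: merge (DO,GS) at d=37/4, Q=-107/4; branch lengths DO→15/8, GS→59/8; new cluster DGOS
  updated: d(DGOS,PR)=33/8
step 5: merge (DGOS,PR) at d=33/8; branch lengths DGOS→33/16, PR→33/16; new cluster DGOPRS
final tree: (((D:31/8,O:25/8):15/8,(G:37/8,S:-13/8):59/8):33/16,(P:71/6,R:-17/6):33/16)
total length: 259/8

15/8,59/8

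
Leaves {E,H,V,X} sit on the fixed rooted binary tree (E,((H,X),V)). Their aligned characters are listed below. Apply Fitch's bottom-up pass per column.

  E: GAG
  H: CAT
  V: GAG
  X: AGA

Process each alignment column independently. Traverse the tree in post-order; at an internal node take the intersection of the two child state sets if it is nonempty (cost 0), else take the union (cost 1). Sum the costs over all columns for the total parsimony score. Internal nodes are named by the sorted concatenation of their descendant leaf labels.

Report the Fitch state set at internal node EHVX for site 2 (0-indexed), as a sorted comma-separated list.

site 0, node HX: H={C} ∪ X={A} → {A,C} (+1)
site 0, node HVX: HX={A,C} ∪ V={G} → {A,C,G} (+1)
site 0, node EHVX: E={G} ∩ HVX={A,C,G} → {G} (+0)
site 1, node HX: H={A} ∪ X={G} → {A,G} (+1)
site 1, node HVX: HX={A,G} ∩ V={A} → {A} (+0)
site 1, node EHVX: E={A} ∩ HVX={A} → {A} (+0)
site 2, node HX: H={T} ∪ X={A} → {A,T} (+1)
site 2, node HVX: HX={A,T} ∪ V={G} → {A,G,T} (+1)
site 2, node EHVX: E={G} ∩ HVX={A,G,T} → {G} (+0)
per-site changes: [2, 1, 2]; total = 5

G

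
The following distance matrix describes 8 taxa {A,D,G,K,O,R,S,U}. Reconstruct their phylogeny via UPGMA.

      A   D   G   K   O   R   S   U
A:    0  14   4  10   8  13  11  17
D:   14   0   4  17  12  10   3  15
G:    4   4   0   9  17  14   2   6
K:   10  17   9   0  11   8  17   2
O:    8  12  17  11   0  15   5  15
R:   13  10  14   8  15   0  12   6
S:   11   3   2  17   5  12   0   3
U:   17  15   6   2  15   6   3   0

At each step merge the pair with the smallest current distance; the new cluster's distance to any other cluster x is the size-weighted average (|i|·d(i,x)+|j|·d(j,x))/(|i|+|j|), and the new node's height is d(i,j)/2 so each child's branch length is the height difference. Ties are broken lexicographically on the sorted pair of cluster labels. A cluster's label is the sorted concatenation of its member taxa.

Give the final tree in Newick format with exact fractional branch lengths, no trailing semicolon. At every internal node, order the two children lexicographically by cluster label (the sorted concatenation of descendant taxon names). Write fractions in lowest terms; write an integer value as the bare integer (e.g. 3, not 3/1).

(((A:4,O:4):5/4,(D:7/4,(G:1,S:1):3/4):7/2):53/60,((K:1,U:1):5/2,R:7/2):79/30)

iteration 1: select G,S (d=2); attach at lengths (1, 1); label the merged cluster GS
  updated: d(A,GS)=15/2, d(D,GS)=7/2, d(GS,K)=13, d(GS,O)=11, d(GS,R)=13, d(GS,U)=9/2
iteration 2: select K,U (d=2); attach at lengths (1, 1); label the merged cluster KU
  updated: d(A,KU)=27/2, d(D,KU)=16, d(GS,KU)=35/4, d(KU,O)=13, d(KU,R)=7
iteration 3: select D,GS (d=7/2); attach at lengths (7/4, 3/4); label the merged cluster DGS
  updated: d(A,DGS)=29/3, d(DGS,KU)=67/6, d(DGS,O)=34/3, d(DGS,R)=12
iteration 4: select KU,R (d=7); attach at lengths (5/2, 7/2); label the merged cluster KRU
  updated: d(A,KRU)=40/3, d(DGS,KRU)=103/9, d(KRU,O)=41/3
iteration 5: select A,O (d=8); attach at lengths (4, 4); label the merged cluster AO
  updated: d(AO,DGS)=21/2, d(AO,KRU)=27/2
iteration 6: select AO,DGS (d=21/2); attach at lengths (5/4, 7/2); label the merged cluster ADGOS
  updated: d(ADGOS,KRU)=184/15
iteration 7: select ADGOS,KRU (d=184/15); attach at lengths (53/60, 79/30); label the merged cluster ADGKORSU
final tree: (((A:4,O:4):5/4,(D:7/4,(G:1,S:1):3/4):7/2):53/60,((K:1,U:1):5/2,R:7/2):79/30)
total length: 863/30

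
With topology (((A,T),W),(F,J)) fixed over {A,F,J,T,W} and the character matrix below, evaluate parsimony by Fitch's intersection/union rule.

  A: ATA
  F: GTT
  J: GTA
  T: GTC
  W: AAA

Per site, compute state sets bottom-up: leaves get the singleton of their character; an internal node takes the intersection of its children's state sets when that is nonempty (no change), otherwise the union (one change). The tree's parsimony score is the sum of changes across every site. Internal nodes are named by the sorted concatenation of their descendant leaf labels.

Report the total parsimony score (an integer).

[col 0] AT: children A:{A}, T:{G} ∪→ {A,G}; cost 1
[col 0] ATW: children AT:{A,G}, W:{A} ∩→ {A}; cost 0
[col 0] FJ: children F:{G}, J:{G} ∩→ {G}; cost 0
[col 0] AFJTW: children ATW:{A}, FJ:{G} ∪→ {A,G}; cost 1
[col 1] AT: children A:{T}, T:{T} ∩→ {T}; cost 0
[col 1] ATW: children AT:{T}, W:{A} ∪→ {A,T}; cost 1
[col 1] FJ: children F:{T}, J:{T} ∩→ {T}; cost 0
[col 1] AFJTW: children ATW:{A,T}, FJ:{T} ∩→ {T}; cost 0
[col 2] AT: children A:{A}, T:{C} ∪→ {A,C}; cost 1
[col 2] ATW: children AT:{A,C}, W:{A} ∩→ {A}; cost 0
[col 2] FJ: children F:{T}, J:{A} ∪→ {A,T}; cost 1
[col 2] AFJTW: children ATW:{A}, FJ:{A,T} ∩→ {A}; cost 0
per-site changes: [2, 1, 2]; total = 5

5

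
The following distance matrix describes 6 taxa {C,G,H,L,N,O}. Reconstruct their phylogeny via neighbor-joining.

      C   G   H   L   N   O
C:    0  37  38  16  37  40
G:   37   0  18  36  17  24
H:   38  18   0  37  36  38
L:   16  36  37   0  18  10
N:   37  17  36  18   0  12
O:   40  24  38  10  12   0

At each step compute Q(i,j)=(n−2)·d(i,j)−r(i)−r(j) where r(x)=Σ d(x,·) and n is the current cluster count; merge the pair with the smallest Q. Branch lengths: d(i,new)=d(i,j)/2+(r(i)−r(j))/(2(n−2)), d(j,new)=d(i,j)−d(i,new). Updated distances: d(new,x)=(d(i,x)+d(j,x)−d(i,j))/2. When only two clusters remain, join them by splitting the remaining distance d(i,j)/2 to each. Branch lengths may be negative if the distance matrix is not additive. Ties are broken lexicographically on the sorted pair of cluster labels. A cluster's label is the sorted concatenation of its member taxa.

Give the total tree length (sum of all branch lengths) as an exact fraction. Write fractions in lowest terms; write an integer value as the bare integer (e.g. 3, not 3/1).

step 1: merge (G,H) at d=18, Q=-227; branch lengths G→37/8, H→107/8; new cluster GH
  updated: d(C,GH)=57/2, d(GH,L)=55/2, d(GH,N)=35/2, d(GH,O)=22
step 2: merge (C,L) at d=16, Q=-145; branch lengths C→49/3, L→-1/3; new cluster CL
  updated: d(CL,GH)=20, d(CL,N)=39/2, d(CL,O)=17
step 3: merge (CL,GH) at d=20, Q=-76; branch lengths CL→37/4, GH→43/4; new cluster CGHL
  updated: d(CGHL,N)=17/2, d(CGHL,O)=19/2
step 4: merge (CGHL,N) at d=17/2, Q=-30; branch lengths CGHL→3, N→11/2; new cluster CGHLN
  updated: d(CGHLN,O)=13/2
step 5: merge (CGHLN,O) at d=13/2; branch lengths CGHLN→13/4, O→13/4; new cluster CGHLNO
final tree: ((((C:49/3,L:-1/3):37/4,(G:37/8,H:107/8):43/4):3,N:11/2):13/4,O:13/4)
total length: 69

69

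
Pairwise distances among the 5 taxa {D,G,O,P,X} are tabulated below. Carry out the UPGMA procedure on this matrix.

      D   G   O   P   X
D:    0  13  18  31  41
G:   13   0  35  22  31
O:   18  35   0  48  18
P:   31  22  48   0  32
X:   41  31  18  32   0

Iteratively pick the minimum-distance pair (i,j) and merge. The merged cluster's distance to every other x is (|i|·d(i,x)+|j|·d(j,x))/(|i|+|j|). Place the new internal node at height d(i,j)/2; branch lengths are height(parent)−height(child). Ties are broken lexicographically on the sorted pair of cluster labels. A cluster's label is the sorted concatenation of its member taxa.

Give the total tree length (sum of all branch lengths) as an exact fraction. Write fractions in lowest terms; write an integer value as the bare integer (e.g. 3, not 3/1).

1. join D+G (d=13) ⇒ DG; edges |D|=13/2, |G|=13/2
  updated: d(DG,O)=53/2, d(DG,P)=53/2, d(DG,X)=36
2. join O+X (d=18) ⇒ OX; edges |O|=9, |X|=9
  updated: d(DG,OX)=125/4, d(OX,P)=40
3. join DG+P (d=53/2) ⇒ DGP; edges |DG|=27/4, |P|=53/4
  updated: d(DGP,OX)=205/6
4. join DGP+OX (d=205/6) ⇒ DGOPX; edges |DGP|=23/6, |OX|=97/12
final tree: (((D:13/2,G:13/2):27/4,P:53/4):23/6,(O:9,X:9):97/12)
total length: 755/12

755/12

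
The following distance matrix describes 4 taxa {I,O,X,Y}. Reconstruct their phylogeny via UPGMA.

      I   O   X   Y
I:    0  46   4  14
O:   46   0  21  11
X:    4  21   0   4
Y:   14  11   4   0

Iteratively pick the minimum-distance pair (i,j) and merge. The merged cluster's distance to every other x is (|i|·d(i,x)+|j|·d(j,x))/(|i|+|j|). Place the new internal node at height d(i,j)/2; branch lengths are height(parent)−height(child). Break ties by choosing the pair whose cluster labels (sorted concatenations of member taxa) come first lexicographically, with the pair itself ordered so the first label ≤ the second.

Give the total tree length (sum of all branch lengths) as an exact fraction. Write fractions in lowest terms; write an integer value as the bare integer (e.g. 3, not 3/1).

65/2

step 1: merge (I,X) at d=4; branch lengths I→2, X→2; new cluster IX
  updated: d(IX,O)=67/2, d(IX,Y)=9
step 2: merge (IX,Y) at d=9; branch lengths IX→5/2, Y→9/2; new cluster IXY
  updated: d(IXY,O)=26
step 3: merge (IXY,O) at d=26; branch lengths IXY→17/2, O→13; new cluster IOXY
final tree: (((I:2,X:2):5/2,Y:9/2):17/2,O:13)
total length: 65/2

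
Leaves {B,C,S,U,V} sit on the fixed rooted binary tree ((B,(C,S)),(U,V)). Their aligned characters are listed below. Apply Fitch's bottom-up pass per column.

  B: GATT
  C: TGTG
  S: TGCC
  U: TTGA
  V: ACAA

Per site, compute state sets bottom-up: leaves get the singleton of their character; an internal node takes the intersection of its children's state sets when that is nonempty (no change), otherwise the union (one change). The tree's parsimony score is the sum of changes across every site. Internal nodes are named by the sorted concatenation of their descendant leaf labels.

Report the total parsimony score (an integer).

site 0, node CS: C={T} ∩ S={T} → {T} (+0)
site 0, node BCS: B={G} ∪ CS={T} → {G,T} (+1)
site 0, node UV: U={T} ∪ V={A} → {A,T} (+1)
site 0, node BCSUV: BCS={G,T} ∩ UV={A,T} → {T} (+0)
site 1, node CS: C={G} ∩ S={G} → {G} (+0)
site 1, node BCS: B={A} ∪ CS={G} → {A,G} (+1)
site 1, node UV: U={T} ∪ V={C} → {C,T} (+1)
site 1, node BCSUV: BCS={A,G} ∪ UV={C,T} → {A,C,G,T} (+1)
site 2, node CS: C={T} ∪ S={C} → {C,T} (+1)
site 2, node BCS: B={T} ∩ CS={C,T} → {T} (+0)
site 2, node UV: U={G} ∪ V={A} → {A,G} (+1)
site 2, node BCSUV: BCS={T} ∪ UV={A,G} → {A,G,T} (+1)
site 3, node CS: C={G} ∪ S={C} → {C,G} (+1)
site 3, node BCS: B={T} ∪ CS={C,G} → {C,G,T} (+1)
site 3, node UV: U={A} ∩ V={A} → {A} (+0)
site 3, node BCSUV: BCS={C,G,T} ∪ UV={A} → {A,C,G,T} (+1)
per-site changes: [2, 3, 3, 3]; total = 11

11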